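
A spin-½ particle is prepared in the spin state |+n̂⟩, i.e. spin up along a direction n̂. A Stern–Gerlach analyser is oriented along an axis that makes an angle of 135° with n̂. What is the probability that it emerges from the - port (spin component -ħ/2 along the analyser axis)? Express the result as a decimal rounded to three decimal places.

0.854

For spin-½, the probability of finding spin-up along an axis at angle θ to the initial spin direction is cos²(θ/2); spin-down is sin²(θ/2).
θ = 135°, so P = sin²(67.5°) ≈ 0.854.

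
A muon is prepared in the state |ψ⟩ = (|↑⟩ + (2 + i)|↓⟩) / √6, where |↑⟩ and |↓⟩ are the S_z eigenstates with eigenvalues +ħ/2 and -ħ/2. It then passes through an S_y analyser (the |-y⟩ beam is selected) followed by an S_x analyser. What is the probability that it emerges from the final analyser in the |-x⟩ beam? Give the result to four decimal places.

First analyser (S_y): P(|-y⟩) = |⟨-y|ψ⟩|² = 4/12.
After stage 1 the state is |-y⟩; P(|-x⟩) = |⟨-x|-y⟩|² = 1/2.
Joint probability = 4/12 × 1/2 = 0.1667.

0.1667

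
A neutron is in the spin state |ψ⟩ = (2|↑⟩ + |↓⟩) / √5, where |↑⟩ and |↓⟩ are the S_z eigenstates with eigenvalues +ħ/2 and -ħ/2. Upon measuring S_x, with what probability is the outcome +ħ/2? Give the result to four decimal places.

0.9000

|+x⟩ = (|↑⟩ + |↓⟩)/√2, so ⟨+x|ψ⟩ = (3) / (√2·√5).
P = |3|² / 10 = 9/10.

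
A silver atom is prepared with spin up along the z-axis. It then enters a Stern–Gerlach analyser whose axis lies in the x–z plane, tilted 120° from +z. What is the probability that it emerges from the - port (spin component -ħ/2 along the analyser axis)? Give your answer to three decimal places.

For spin-½, the probability of finding spin-up along an axis at angle θ to the initial spin direction is cos²(θ/2); spin-down is sin²(θ/2).
θ = 120°, so P = sin²(60°) ≈ 0.750.

0.750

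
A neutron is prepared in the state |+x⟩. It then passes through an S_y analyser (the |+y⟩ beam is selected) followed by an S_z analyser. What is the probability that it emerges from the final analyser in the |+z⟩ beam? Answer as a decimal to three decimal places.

0.250

First analyser (S_y): from |+x⟩, P(|+y⟩) = 1/2.
After stage 1 the state is |+y⟩; P(|+z⟩) = |⟨+z|+y⟩|² = 1/2.
Joint probability = 1/2 × 1/2 = 0.250.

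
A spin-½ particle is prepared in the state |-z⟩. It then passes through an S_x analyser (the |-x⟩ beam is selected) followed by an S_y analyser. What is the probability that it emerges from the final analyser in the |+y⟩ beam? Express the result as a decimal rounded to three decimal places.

First analyser (S_x): from |-z⟩, P(|-x⟩) = 1/2.
After stage 1 the state is |-x⟩; P(|+y⟩) = |⟨+y|-x⟩|² = 1/2.
Joint probability = 1/2 × 1/2 = 0.250.

0.250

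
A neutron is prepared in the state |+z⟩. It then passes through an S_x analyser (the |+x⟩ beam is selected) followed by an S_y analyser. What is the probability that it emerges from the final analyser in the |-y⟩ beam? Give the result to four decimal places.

0.2500

First analyser (S_x): from |+z⟩, P(|+x⟩) = 1/2.
After stage 1 the state is |+x⟩; P(|-y⟩) = |⟨-y|+x⟩|² = 1/2.
Joint probability = 1/2 × 1/2 = 0.2500.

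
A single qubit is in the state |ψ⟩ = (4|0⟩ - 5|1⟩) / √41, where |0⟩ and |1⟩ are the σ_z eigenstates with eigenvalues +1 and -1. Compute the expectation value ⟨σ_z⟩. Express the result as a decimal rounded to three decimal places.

⟨σ_z⟩ = |a|² - |b|² divided by |a|²+|b|², with a, b the |0⟩, |1⟩ amplitudes.
= (16 - 25)/41 = -9/41.

-0.220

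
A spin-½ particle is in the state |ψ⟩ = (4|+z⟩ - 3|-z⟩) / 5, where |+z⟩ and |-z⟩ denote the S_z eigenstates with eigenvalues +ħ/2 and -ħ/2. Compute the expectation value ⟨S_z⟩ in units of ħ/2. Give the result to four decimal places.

⟨σ_z⟩ = |a|² - |b|² divided by |a|²+|b|², with a, b the |+z⟩, |-z⟩ amplitudes.
= (16 - 9)/25 = 7/25.
⟨S_z⟩ = (ħ/2)·⟨σ_z⟩.

0.2800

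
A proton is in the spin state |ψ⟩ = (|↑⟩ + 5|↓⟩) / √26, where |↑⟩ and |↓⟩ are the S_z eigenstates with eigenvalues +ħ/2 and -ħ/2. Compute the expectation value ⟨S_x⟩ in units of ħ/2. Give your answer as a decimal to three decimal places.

0.385

⟨σ_x⟩ = 2 Re(a* b)/(|a|²+|b|²) with a = 1, b = 5.
a* b = 5, so ⟨σ_x⟩ = 10/26.
⟨S_x⟩ = (ħ/2)·⟨σ_x⟩.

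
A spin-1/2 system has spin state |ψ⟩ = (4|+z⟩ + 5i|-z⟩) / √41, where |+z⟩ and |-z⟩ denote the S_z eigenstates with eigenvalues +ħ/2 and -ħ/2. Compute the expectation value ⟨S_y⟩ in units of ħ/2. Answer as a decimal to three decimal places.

⟨σ_y⟩ = 2 Im(a* b)/(|a|²+|b|²) with a = 4, b = 5i.
a* b = 20i, so ⟨σ_y⟩ = 40/41.
⟨S_y⟩ = (ħ/2)·⟨σ_y⟩.

0.976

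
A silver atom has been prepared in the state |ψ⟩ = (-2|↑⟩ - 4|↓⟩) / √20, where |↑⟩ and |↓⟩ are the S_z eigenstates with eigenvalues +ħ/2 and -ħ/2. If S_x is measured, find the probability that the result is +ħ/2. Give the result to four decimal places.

|+x⟩ = (|↑⟩ + |↓⟩)/√2, so ⟨+x|ψ⟩ = (-6) / (√2·√20).
P = |-6|² / 40 = 36/40.

0.9000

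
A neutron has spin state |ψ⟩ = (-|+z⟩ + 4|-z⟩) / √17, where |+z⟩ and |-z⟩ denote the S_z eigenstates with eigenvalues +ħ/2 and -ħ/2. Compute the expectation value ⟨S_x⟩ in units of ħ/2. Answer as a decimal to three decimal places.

⟨σ_x⟩ = 2 Re(a* b)/(|a|²+|b|²) with a = -1, b = 4.
a* b = -4, so ⟨σ_x⟩ = -8/17.
⟨S_x⟩ = (ħ/2)·⟨σ_x⟩.

-0.471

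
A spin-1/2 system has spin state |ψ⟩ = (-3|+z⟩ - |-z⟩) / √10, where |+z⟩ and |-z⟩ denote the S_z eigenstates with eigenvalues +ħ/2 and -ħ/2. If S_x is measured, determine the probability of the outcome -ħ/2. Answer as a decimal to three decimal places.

0.200

|-x⟩ = (|+z⟩ - |-z⟩)/√2, so ⟨-x|ψ⟩ = (-2) / (√2·√10).
P = |-2|² / 20 = 4/20.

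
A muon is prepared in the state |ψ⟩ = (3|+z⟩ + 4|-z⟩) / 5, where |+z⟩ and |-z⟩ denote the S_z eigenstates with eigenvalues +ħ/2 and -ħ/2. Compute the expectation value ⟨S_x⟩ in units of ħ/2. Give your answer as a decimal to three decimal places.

0.960

⟨σ_x⟩ = 2 Re(a* b)/(|a|²+|b|²) with a = 3, b = 4.
a* b = 12, so ⟨σ_x⟩ = 24/25.
⟨S_x⟩ = (ħ/2)·⟨σ_x⟩.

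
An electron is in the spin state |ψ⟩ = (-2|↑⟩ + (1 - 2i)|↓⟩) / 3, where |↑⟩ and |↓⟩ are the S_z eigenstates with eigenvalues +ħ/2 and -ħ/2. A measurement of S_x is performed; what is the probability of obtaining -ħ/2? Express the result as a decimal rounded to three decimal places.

|-x⟩ = (|↑⟩ - |↓⟩)/√2, so ⟨-x|ψ⟩ = (-3 + 2i) / (√2·3).
P = |-3 + 2i|² / 18 = 13/18.

0.722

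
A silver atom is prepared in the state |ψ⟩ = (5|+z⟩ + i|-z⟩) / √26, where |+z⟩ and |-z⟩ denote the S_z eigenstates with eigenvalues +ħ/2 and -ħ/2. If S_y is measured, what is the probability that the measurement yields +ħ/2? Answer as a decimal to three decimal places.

|+y⟩ = (|+z⟩ + i|-z⟩)/√2, so ⟨+y|ψ⟩ = (6) / (√2·√26).
P = |6|² / 52 = 36/52.

0.692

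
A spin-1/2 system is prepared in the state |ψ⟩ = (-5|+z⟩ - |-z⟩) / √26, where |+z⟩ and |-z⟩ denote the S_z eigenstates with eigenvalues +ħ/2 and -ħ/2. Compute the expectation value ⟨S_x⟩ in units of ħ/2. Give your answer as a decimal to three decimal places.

0.385

⟨σ_x⟩ = 2 Re(a* b)/(|a|²+|b|²) with a = -5, b = -1.
a* b = 5, so ⟨σ_x⟩ = 10/26.
⟨S_x⟩ = (ħ/2)·⟨σ_x⟩.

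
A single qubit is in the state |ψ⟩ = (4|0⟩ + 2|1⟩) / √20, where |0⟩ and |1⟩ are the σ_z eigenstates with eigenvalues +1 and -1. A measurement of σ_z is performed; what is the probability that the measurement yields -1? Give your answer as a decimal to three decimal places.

The -1 outcome corresponds to |1⟩. Its amplitude in |ψ⟩ is 2/√20.
P = |2|² / 20 = 4/20.

0.200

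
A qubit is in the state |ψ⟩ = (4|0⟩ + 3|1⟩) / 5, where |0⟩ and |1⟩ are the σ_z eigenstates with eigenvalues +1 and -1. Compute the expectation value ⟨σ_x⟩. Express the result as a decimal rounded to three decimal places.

⟨σ_x⟩ = 2 Re(a* b)/(|a|²+|b|²) with a = 4, b = 3.
a* b = 12, so ⟨σ_x⟩ = 24/25.

0.960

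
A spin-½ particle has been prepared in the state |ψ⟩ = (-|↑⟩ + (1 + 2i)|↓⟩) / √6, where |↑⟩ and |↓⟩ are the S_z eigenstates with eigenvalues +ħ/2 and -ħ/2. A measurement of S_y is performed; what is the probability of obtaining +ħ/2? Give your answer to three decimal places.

0.167

|+y⟩ = (|↑⟩ + i|↓⟩)/√2, so ⟨+y|ψ⟩ = (1 - i) / (√2·√6).
P = |1 - i|² / 12 = 2/12.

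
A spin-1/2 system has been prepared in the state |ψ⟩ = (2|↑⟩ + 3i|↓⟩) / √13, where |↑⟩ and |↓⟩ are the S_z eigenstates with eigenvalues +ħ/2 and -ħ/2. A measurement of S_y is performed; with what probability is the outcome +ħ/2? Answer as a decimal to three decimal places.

0.962

|+y⟩ = (|↑⟩ + i|↓⟩)/√2, so ⟨+y|ψ⟩ = (5) / (√2·√13).
P = |5|² / 26 = 25/26.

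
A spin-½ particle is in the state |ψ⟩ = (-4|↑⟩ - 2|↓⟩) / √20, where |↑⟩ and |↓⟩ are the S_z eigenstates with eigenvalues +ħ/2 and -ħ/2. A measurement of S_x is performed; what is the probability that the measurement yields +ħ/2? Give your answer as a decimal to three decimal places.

0.900

|+x⟩ = (|↑⟩ + |↓⟩)/√2, so ⟨+x|ψ⟩ = (-6) / (√2·√20).
P = |-6|² / 40 = 36/40.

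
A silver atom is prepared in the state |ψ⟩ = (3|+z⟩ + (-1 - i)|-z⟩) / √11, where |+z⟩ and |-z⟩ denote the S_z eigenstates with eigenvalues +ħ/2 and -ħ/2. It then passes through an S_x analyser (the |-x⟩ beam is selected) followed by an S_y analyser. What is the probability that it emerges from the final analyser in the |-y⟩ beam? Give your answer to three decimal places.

0.386

First analyser (S_x): P(|-x⟩) = |⟨-x|ψ⟩|² = 17/22.
After stage 1 the state is |-x⟩; P(|-y⟩) = |⟨-y|-x⟩|² = 1/2.
Joint probability = 17/22 × 1/2 = 0.386.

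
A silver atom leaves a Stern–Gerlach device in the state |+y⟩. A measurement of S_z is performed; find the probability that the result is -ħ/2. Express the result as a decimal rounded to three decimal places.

In the S_z basis, |+y⟩ = (|↑⟩ + i|↓⟩)/√2 and |-z⟩ = |↓⟩.
|⟨-z|+y⟩|² = 1/2.

0.500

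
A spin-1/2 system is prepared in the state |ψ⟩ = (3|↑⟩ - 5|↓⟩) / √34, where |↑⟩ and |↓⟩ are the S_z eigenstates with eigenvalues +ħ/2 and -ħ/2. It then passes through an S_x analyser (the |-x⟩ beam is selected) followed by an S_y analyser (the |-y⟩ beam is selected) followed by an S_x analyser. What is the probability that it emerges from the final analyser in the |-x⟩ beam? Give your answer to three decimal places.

First analyser (S_x): P(|-x⟩) = |⟨-x|ψ⟩|² = 64/68.
After stage 1 the state is |-x⟩; P(|-y⟩) = |⟨-y|-x⟩|² = 1/2.
After stage 2 the state is |-y⟩; P(|-x⟩) = |⟨-x|-y⟩|² = 1/2.
Joint probability = 64/68 × 1/2 × 1/2 = 0.235.

0.235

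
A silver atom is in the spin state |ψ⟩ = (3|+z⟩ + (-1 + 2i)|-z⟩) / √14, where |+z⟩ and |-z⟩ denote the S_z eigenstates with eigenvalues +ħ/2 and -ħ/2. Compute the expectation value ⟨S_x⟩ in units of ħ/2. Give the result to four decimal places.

⟨σ_x⟩ = 2 Re(a* b)/(|a|²+|b|²) with a = 3, b = (-1 + 2i).
a* b = (-3 + 6i), so ⟨σ_x⟩ = -6/14.
⟨S_x⟩ = (ħ/2)·⟨σ_x⟩.

-0.4286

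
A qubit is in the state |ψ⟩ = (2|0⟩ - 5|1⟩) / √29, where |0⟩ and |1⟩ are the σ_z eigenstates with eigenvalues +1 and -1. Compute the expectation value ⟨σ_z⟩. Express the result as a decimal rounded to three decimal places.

⟨σ_z⟩ = |a|² - |b|² divided by |a|²+|b|², with a, b the |0⟩, |1⟩ amplitudes.
= (4 - 25)/29 = -21/29.

-0.724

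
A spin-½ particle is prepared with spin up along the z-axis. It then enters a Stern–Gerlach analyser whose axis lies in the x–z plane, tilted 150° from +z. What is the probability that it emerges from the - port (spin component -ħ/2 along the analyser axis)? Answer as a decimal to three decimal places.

0.933

For spin-½, the probability of finding spin-up along an axis at angle θ to the initial spin direction is cos²(θ/2); spin-down is sin²(θ/2).
θ = 150°, so P = sin²(75°) ≈ 0.933.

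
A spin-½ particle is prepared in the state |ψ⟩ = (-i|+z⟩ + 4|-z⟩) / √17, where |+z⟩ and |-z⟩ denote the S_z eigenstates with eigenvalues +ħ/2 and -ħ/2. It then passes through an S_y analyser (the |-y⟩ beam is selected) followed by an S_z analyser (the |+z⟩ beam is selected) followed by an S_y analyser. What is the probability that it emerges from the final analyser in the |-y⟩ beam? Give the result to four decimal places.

First analyser (S_y): P(|-y⟩) = |⟨-y|ψ⟩|² = 9/34.
After stage 1 the state is |-y⟩; P(|+z⟩) = |⟨+z|-y⟩|² = 1/2.
After stage 2 the state is |+z⟩; P(|-y⟩) = |⟨-y|+z⟩|² = 1/2.
Joint probability = 9/34 × 1/2 × 1/2 = 0.0662.

0.0662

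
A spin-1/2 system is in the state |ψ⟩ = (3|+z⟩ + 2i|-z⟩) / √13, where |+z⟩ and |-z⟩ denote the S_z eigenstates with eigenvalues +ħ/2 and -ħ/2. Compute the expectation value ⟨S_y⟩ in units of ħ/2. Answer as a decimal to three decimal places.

0.923

⟨σ_y⟩ = 2 Im(a* b)/(|a|²+|b|²) with a = 3, b = 2i.
a* b = 6i, so ⟨σ_y⟩ = 12/13.
⟨S_y⟩ = (ħ/2)·⟨σ_y⟩.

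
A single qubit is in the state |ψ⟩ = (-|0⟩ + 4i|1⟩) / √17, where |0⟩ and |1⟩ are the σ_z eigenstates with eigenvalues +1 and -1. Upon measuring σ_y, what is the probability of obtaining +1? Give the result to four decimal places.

|+y⟩ = (|0⟩ + i|1⟩)/√2, so ⟨+y|ψ⟩ = (3) / (√2·√17).
P = |3|² / 34 = 9/34.

0.2647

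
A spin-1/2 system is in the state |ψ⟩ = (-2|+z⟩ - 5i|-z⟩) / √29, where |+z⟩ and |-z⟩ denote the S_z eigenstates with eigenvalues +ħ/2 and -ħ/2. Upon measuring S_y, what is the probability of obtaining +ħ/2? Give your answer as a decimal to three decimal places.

|+y⟩ = (|+z⟩ + i|-z⟩)/√2, so ⟨+y|ψ⟩ = (-7) / (√2·√29).
P = |-7|² / 58 = 49/58.

0.845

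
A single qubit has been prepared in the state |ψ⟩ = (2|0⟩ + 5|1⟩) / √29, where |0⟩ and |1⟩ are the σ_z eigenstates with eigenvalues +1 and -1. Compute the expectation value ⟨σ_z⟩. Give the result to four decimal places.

⟨σ_z⟩ = |a|² - |b|² divided by |a|²+|b|², with a, b the |0⟩, |1⟩ amplitudes.
= (4 - 25)/29 = -21/29.

-0.7241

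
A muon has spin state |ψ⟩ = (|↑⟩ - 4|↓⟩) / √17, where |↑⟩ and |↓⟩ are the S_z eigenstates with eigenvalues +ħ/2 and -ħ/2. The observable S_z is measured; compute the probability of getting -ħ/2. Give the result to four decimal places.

The -ħ/2 outcome corresponds to |↓⟩. Its amplitude in |ψ⟩ is -4/√17.
P = |-4|² / 17 = 16/17.

0.9412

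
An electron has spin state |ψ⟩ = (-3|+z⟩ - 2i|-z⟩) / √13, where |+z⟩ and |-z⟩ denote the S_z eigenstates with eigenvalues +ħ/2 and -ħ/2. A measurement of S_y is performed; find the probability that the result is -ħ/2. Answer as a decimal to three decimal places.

0.038

|-y⟩ = (|+z⟩ - i|-z⟩)/√2, so ⟨-y|ψ⟩ = (-1) / (√2·√13).
P = |-1|² / 26 = 1/26.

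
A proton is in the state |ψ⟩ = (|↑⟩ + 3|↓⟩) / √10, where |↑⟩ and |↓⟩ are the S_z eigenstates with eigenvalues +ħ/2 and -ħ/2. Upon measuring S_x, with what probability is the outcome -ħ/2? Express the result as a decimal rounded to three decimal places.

0.200

|-x⟩ = (|↑⟩ - |↓⟩)/√2, so ⟨-x|ψ⟩ = (-2) / (√2·√10).
P = |-2|² / 20 = 4/20.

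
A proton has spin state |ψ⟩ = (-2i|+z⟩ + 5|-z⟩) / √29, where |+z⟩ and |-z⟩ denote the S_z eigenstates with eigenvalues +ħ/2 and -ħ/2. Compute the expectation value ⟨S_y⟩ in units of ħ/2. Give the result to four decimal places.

⟨σ_y⟩ = 2 Im(a* b)/(|a|²+|b|²) with a = -2i, b = 5.
a* b = 10i, so ⟨σ_y⟩ = 20/29.
⟨S_y⟩ = (ħ/2)·⟨σ_y⟩.

0.6897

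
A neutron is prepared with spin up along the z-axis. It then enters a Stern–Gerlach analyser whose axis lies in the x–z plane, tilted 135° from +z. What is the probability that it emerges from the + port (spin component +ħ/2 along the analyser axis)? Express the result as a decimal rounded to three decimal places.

For spin-½, the probability of finding spin-up along an axis at angle θ to the initial spin direction is cos²(θ/2); spin-down is sin²(θ/2).
θ = 135°, so P = cos²(67.5°) ≈ 0.146.

0.146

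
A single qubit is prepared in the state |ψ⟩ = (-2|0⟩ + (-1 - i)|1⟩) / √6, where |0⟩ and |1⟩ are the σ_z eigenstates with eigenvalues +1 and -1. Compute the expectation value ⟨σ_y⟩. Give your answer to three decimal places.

0.667

⟨σ_y⟩ = 2 Im(a* b)/(|a|²+|b|²) with a = -2, b = (-1 - i).
a* b = (2 + 2i), so ⟨σ_y⟩ = 4/6.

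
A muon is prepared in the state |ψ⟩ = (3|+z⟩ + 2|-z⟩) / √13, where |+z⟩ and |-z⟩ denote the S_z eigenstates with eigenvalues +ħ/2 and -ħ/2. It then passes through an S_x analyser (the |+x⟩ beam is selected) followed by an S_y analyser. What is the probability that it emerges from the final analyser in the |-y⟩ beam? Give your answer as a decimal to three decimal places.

0.481

First analyser (S_x): P(|+x⟩) = |⟨+x|ψ⟩|² = 25/26.
After stage 1 the state is |+x⟩; P(|-y⟩) = |⟨-y|+x⟩|² = 1/2.
Joint probability = 25/26 × 1/2 = 0.481.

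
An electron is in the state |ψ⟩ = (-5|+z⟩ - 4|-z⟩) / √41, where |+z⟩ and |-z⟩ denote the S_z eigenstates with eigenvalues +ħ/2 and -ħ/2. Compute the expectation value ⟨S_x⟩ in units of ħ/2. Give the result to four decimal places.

0.9756

⟨σ_x⟩ = 2 Re(a* b)/(|a|²+|b|²) with a = -5, b = -4.
a* b = 20, so ⟨σ_x⟩ = 40/41.
⟨S_x⟩ = (ħ/2)·⟨σ_x⟩.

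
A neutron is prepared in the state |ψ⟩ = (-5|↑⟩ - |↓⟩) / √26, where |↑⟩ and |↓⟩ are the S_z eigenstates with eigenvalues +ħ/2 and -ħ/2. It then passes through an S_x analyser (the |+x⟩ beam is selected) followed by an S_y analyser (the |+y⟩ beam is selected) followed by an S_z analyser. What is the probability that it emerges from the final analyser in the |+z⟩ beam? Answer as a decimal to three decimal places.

0.173

First analyser (S_x): P(|+x⟩) = |⟨+x|ψ⟩|² = 36/52.
After stage 1 the state is |+x⟩; P(|+y⟩) = |⟨+y|+x⟩|² = 1/2.
After stage 2 the state is |+y⟩; P(|+z⟩) = |⟨+z|+y⟩|² = 1/2.
Joint probability = 36/52 × 1/2 × 1/2 = 0.173.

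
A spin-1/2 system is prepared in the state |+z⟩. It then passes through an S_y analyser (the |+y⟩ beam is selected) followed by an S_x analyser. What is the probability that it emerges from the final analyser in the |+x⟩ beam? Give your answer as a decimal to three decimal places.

First analyser (S_y): from |+z⟩, P(|+y⟩) = 1/2.
After stage 1 the state is |+y⟩; P(|+x⟩) = |⟨+x|+y⟩|² = 1/2.
Joint probability = 1/2 × 1/2 = 0.250.

0.250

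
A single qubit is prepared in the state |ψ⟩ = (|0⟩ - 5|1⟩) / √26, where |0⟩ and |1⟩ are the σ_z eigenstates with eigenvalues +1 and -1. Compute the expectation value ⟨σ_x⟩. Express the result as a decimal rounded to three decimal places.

⟨σ_x⟩ = 2 Re(a* b)/(|a|²+|b|²) with a = 1, b = -5.
a* b = -5, so ⟨σ_x⟩ = -10/26.

-0.385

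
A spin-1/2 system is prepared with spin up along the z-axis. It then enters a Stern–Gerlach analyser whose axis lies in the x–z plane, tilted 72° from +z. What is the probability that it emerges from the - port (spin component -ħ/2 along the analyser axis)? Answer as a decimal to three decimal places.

0.345

For spin-½, the probability of finding spin-up along an axis at angle θ to the initial spin direction is cos²(θ/2); spin-down is sin²(θ/2).
θ = 72°, so P = sin²(36°) ≈ 0.345.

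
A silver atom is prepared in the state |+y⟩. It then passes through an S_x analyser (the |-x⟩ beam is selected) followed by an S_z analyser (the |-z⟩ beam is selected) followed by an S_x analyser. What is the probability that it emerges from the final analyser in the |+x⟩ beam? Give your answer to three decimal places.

0.125

First analyser (S_x): from |+y⟩, P(|-x⟩) = 1/2.
After stage 1 the state is |-x⟩; P(|-z⟩) = |⟨-z|-x⟩|² = 1/2.
After stage 2 the state is |-z⟩; P(|+x⟩) = |⟨+x|-z⟩|² = 1/2.
Joint probability = 1/2 × 1/2 × 1/2 = 0.125.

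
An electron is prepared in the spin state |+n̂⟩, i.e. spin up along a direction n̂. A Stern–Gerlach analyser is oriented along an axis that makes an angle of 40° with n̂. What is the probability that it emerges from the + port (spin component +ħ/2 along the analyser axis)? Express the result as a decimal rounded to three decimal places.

For spin-½, the probability of finding spin-up along an axis at angle θ to the initial spin direction is cos²(θ/2); spin-down is sin²(θ/2).
θ = 40°, so P = cos²(20°) ≈ 0.883.

0.883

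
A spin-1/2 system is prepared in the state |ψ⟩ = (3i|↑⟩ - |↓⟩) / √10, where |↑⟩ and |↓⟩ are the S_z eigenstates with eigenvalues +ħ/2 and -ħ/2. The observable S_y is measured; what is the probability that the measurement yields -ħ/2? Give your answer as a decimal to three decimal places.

0.200

|-y⟩ = (|↑⟩ - i|↓⟩)/√2, so ⟨-y|ψ⟩ = (2i) / (√2·√10).
P = |2i|² / 20 = 4/20.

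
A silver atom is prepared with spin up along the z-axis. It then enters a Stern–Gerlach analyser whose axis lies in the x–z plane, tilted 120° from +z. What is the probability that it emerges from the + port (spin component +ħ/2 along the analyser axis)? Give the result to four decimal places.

0.2500

For spin-½, the probability of finding spin-up along an axis at angle θ to the initial spin direction is cos²(θ/2); spin-down is sin²(θ/2).
θ = 120°, so P = cos²(60°) ≈ 0.2500.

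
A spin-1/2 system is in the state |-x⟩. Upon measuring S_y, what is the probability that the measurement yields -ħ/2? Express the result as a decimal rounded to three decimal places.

0.500

In the S_z basis, |-x⟩ = (|+z⟩ - |-z⟩)/√2 and |-y⟩ = (|+z⟩ - i|-z⟩)/√2.
|⟨-y|-x⟩|² = 1/2.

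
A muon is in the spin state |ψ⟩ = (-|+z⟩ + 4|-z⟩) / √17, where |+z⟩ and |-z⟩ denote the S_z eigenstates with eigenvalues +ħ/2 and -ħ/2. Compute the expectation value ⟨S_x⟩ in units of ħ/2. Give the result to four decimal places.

⟨σ_x⟩ = 2 Re(a* b)/(|a|²+|b|²) with a = -1, b = 4.
a* b = -4, so ⟨σ_x⟩ = -8/17.
⟨S_x⟩ = (ħ/2)·⟨σ_x⟩.

-0.4706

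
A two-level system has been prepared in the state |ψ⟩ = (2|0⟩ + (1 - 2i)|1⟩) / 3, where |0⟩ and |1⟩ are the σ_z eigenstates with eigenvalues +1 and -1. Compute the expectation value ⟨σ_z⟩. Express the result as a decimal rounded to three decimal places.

-0.111

⟨σ_z⟩ = |a|² - |b|² divided by |a|²+|b|², with a, b the |0⟩, |1⟩ amplitudes.
= (4 - 5)/9 = -1/9.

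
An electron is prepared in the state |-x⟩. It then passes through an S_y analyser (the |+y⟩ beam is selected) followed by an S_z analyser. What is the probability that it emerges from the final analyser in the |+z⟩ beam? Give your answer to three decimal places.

First analyser (S_y): from |-x⟩, P(|+y⟩) = 1/2.
After stage 1 the state is |+y⟩; P(|+z⟩) = |⟨+z|+y⟩|² = 1/2.
Joint probability = 1/2 × 1/2 = 0.250.

0.250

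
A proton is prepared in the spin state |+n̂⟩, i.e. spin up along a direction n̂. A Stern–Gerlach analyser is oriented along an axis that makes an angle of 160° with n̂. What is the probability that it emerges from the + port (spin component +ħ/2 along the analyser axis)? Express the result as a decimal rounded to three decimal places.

For spin-½, the probability of finding spin-up along an axis at angle θ to the initial spin direction is cos²(θ/2); spin-down is sin²(θ/2).
θ = 160°, so P = cos²(80°) ≈ 0.030.

0.030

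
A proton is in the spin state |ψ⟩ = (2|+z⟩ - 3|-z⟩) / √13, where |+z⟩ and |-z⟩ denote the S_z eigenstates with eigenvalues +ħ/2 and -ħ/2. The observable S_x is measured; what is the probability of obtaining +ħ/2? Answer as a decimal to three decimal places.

|+x⟩ = (|+z⟩ + |-z⟩)/√2, so ⟨+x|ψ⟩ = (-1) / (√2·√13).
P = |-1|² / 26 = 1/26.

0.038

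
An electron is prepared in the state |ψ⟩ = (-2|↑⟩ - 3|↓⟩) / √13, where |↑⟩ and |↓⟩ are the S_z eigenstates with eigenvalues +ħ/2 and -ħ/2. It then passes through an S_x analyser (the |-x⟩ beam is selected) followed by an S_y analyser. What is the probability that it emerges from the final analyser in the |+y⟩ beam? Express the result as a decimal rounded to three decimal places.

0.019

First analyser (S_x): P(|-x⟩) = |⟨-x|ψ⟩|² = 1/26.
After stage 1 the state is |-x⟩; P(|+y⟩) = |⟨+y|-x⟩|² = 1/2.
Joint probability = 1/26 × 1/2 = 0.019.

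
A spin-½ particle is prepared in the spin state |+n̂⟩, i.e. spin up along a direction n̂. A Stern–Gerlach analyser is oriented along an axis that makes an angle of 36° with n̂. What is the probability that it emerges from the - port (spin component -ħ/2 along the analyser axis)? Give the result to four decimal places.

0.0955

For spin-½, the probability of finding spin-up along an axis at angle θ to the initial spin direction is cos²(θ/2); spin-down is sin²(θ/2).
θ = 36°, so P = sin²(18°) ≈ 0.0955.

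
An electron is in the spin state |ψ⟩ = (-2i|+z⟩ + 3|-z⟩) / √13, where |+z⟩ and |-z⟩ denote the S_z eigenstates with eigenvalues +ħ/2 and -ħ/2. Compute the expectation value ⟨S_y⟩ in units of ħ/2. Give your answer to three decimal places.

0.923

⟨σ_y⟩ = 2 Im(a* b)/(|a|²+|b|²) with a = -2i, b = 3.
a* b = 6i, so ⟨σ_y⟩ = 12/13.
⟨S_y⟩ = (ħ/2)·⟨σ_y⟩.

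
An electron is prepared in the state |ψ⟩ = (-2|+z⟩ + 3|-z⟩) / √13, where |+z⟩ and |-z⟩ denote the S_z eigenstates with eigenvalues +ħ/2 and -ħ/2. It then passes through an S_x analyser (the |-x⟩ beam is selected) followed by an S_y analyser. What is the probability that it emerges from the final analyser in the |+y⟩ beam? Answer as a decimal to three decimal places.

First analyser (S_x): P(|-x⟩) = |⟨-x|ψ⟩|² = 25/26.
After stage 1 the state is |-x⟩; P(|+y⟩) = |⟨+y|-x⟩|² = 1/2.
Joint probability = 25/26 × 1/2 = 0.481.

0.481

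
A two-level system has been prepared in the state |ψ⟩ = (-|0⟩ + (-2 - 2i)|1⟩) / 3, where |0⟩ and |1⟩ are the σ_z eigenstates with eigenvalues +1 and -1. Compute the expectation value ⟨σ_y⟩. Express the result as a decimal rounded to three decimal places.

⟨σ_y⟩ = 2 Im(a* b)/(|a|²+|b|²) with a = -1, b = (-2 - 2i).
a* b = (2 + 2i), so ⟨σ_y⟩ = 4/9.

0.444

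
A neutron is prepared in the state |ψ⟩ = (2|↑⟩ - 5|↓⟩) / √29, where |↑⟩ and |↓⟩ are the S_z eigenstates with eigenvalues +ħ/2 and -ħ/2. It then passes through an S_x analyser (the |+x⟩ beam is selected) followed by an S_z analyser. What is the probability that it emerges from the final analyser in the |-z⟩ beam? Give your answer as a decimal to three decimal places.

0.078

First analyser (S_x): P(|+x⟩) = |⟨+x|ψ⟩|² = 9/58.
After stage 1 the state is |+x⟩; P(|-z⟩) = |⟨-z|+x⟩|² = 1/2.
Joint probability = 9/58 × 1/2 = 0.078.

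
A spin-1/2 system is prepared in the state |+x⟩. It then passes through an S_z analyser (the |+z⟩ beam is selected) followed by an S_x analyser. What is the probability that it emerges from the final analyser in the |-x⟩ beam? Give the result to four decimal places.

First analyser (S_z): from |+x⟩, P(|+z⟩) = 1/2.
After stage 1 the state is |+z⟩; P(|-x⟩) = |⟨-x|+z⟩|² = 1/2.
Joint probability = 1/2 × 1/2 = 0.2500.

0.2500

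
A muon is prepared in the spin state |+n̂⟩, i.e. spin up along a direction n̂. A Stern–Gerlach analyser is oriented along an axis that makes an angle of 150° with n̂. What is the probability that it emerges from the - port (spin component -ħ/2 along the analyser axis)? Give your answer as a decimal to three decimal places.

0.933

For spin-½, the probability of finding spin-up along an axis at angle θ to the initial spin direction is cos²(θ/2); spin-down is sin²(θ/2).
θ = 150°, so P = sin²(75°) ≈ 0.933.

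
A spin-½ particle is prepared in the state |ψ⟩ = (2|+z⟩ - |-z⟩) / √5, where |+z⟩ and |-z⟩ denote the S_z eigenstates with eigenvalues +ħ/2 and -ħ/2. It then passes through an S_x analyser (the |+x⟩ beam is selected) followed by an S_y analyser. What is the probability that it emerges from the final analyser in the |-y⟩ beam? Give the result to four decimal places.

First analyser (S_x): P(|+x⟩) = |⟨+x|ψ⟩|² = 1/10.
After stage 1 the state is |+x⟩; P(|-y⟩) = |⟨-y|+x⟩|² = 1/2.
Joint probability = 1/10 × 1/2 = 0.0500.

0.0500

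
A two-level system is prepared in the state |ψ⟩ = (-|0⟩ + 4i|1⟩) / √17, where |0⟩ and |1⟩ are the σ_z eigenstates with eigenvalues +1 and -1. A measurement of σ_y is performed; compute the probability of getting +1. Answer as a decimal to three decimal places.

|+y⟩ = (|0⟩ + i|1⟩)/√2, so ⟨+y|ψ⟩ = (3) / (√2·√17).
P = |3|² / 34 = 9/34.

0.265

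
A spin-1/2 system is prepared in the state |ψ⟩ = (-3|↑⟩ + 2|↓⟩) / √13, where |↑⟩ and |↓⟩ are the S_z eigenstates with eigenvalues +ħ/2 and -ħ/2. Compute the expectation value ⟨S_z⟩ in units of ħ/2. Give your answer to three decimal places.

⟨σ_z⟩ = |a|² - |b|² divided by |a|²+|b|², with a, b the |↑⟩, |↓⟩ amplitudes.
= (9 - 4)/13 = 5/13.
⟨S_z⟩ = (ħ/2)·⟨σ_z⟩.

0.385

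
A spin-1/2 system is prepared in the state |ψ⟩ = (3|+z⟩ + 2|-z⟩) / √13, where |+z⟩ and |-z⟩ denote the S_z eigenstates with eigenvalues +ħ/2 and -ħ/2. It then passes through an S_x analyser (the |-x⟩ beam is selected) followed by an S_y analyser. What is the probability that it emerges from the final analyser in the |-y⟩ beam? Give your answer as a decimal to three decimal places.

0.019

First analyser (S_x): P(|-x⟩) = |⟨-x|ψ⟩|² = 1/26.
After stage 1 the state is |-x⟩; P(|-y⟩) = |⟨-y|-x⟩|² = 1/2.
Joint probability = 1/26 × 1/2 = 0.019.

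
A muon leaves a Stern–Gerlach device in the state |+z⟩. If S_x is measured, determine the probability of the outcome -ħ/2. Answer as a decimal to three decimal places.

In the S_z basis, |+z⟩ = |+z⟩ and |-x⟩ = (|+z⟩ - |-z⟩)/√2.
|⟨-x|+z⟩|² = 1/2.

0.500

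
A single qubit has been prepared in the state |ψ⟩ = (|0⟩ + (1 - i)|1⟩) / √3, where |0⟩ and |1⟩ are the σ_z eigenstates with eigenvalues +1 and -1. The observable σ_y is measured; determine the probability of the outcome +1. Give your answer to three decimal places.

0.167

|+y⟩ = (|0⟩ + i|1⟩)/√2, so ⟨+y|ψ⟩ = (-i) / (√2·√3).
P = |-i|² / 6 = 1/6.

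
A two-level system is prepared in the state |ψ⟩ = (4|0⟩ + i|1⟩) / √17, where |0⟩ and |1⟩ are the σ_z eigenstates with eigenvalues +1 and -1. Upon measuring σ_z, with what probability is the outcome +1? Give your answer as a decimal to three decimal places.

0.941

The +1 outcome corresponds to |0⟩. Its amplitude in |ψ⟩ is 4/√17.
P = |4|² / 17 = 16/17.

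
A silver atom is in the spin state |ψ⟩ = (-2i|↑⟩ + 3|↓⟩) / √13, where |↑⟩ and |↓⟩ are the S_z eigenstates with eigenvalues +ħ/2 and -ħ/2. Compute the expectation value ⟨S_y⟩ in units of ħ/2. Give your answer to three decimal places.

0.923

⟨σ_y⟩ = 2 Im(a* b)/(|a|²+|b|²) with a = -2i, b = 3.
a* b = 6i, so ⟨σ_y⟩ = 12/13.
⟨S_y⟩ = (ħ/2)·⟨σ_y⟩.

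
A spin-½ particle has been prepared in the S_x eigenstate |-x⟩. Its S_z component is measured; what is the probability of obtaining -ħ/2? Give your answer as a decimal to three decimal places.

0.500

In the S_z basis, |-x⟩ = (|+z⟩ - |-z⟩)/√2 and |-z⟩ = |-z⟩.
|⟨-z|-x⟩|² = 1/2.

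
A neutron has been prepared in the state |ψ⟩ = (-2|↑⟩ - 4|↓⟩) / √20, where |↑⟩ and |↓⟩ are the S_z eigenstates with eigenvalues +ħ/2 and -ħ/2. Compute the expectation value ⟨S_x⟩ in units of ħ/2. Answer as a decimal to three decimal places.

0.800

⟨σ_x⟩ = 2 Re(a* b)/(|a|²+|b|²) with a = -2, b = -4.
a* b = 8, so ⟨σ_x⟩ = 16/20.
⟨S_x⟩ = (ħ/2)·⟨σ_x⟩.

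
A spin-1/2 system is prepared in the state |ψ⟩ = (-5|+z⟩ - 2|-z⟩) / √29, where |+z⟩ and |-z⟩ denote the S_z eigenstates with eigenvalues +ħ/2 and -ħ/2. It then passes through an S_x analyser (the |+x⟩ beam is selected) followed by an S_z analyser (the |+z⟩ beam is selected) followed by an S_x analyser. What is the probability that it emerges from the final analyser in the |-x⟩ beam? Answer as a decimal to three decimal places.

First analyser (S_x): P(|+x⟩) = |⟨+x|ψ⟩|² = 49/58.
After stage 1 the state is |+x⟩; P(|+z⟩) = |⟨+z|+x⟩|² = 1/2.
After stage 2 the state is |+z⟩; P(|-x⟩) = |⟨-x|+z⟩|² = 1/2.
Joint probability = 49/58 × 1/2 × 1/2 = 0.211.

0.211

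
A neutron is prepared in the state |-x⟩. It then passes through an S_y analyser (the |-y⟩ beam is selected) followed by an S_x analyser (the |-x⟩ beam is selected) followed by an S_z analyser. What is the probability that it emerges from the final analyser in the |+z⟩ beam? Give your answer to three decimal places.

First analyser (S_y): from |-x⟩, P(|-y⟩) = 1/2.
After stage 1 the state is |-y⟩; P(|-x⟩) = |⟨-x|-y⟩|² = 1/2.
After stage 2 the state is |-x⟩; P(|+z⟩) = |⟨+z|-x⟩|² = 1/2.
Joint probability = 1/2 × 1/2 × 1/2 = 0.125.

0.125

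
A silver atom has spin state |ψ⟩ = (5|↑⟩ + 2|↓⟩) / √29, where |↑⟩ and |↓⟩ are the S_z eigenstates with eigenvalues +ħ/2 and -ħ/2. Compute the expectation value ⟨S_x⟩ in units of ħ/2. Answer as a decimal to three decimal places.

0.690

⟨σ_x⟩ = 2 Re(a* b)/(|a|²+|b|²) with a = 5, b = 2.
a* b = 10, so ⟨σ_x⟩ = 20/29.
⟨S_x⟩ = (ħ/2)·⟨σ_x⟩.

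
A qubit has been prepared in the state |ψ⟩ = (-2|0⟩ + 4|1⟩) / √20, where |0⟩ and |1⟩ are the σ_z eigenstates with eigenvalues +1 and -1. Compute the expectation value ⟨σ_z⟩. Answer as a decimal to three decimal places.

⟨σ_z⟩ = |a|² - |b|² divided by |a|²+|b|², with a, b the |0⟩, |1⟩ amplitudes.
= (4 - 16)/20 = -12/20.

-0.600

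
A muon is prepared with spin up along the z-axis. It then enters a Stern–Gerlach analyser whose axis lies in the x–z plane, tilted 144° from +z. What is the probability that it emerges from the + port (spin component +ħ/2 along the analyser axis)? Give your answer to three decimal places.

For spin-½, the probability of finding spin-up along an axis at angle θ to the initial spin direction is cos²(θ/2); spin-down is sin²(θ/2).
θ = 144°, so P = cos²(72°) ≈ 0.095.

0.095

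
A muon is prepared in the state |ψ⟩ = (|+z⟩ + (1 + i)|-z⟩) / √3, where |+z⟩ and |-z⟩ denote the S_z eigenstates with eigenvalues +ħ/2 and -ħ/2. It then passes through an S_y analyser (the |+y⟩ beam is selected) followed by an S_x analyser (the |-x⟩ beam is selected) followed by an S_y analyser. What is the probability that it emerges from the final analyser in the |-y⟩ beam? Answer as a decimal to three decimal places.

First analyser (S_y): P(|+y⟩) = |⟨+y|ψ⟩|² = 5/6.
After stage 1 the state is |+y⟩; P(|-x⟩) = |⟨-x|+y⟩|² = 1/2.
After stage 2 the state is |-x⟩; P(|-y⟩) = |⟨-y|-x⟩|² = 1/2.
Joint probability = 5/6 × 1/2 × 1/2 = 0.208.

0.208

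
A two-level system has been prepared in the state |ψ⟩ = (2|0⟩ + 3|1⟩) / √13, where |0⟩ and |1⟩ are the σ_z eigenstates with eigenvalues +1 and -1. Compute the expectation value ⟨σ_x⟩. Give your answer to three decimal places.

0.923

⟨σ_x⟩ = 2 Re(a* b)/(|a|²+|b|²) with a = 2, b = 3.
a* b = 6, so ⟨σ_x⟩ = 12/13.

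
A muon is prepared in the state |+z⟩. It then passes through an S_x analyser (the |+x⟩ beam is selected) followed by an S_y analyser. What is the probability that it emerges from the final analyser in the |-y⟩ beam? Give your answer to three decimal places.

0.250

First analyser (S_x): from |+z⟩, P(|+x⟩) = 1/2.
After stage 1 the state is |+x⟩; P(|-y⟩) = |⟨-y|+x⟩|² = 1/2.
Joint probability = 1/2 × 1/2 = 0.250.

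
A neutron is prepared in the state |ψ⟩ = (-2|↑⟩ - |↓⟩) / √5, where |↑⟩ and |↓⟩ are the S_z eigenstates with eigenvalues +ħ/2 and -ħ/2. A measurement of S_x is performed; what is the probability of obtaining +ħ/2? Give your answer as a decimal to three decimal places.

0.900

|+x⟩ = (|↑⟩ + |↓⟩)/√2, so ⟨+x|ψ⟩ = (-3) / (√2·√5).
P = |-3|² / 10 = 9/10.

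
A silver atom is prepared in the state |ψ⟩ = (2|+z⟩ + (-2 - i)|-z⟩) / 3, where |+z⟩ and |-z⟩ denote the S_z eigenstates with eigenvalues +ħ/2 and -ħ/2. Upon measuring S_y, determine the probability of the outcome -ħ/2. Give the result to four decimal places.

0.7222

|-y⟩ = (|+z⟩ - i|-z⟩)/√2, so ⟨-y|ψ⟩ = (3 - 2i) / (√2·3).
P = |3 - 2i|² / 18 = 13/18.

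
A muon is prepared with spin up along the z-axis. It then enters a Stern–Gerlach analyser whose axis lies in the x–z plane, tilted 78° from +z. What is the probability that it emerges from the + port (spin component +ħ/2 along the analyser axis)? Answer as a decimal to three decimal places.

0.604

For spin-½, the probability of finding spin-up along an axis at angle θ to the initial spin direction is cos²(θ/2); spin-down is sin²(θ/2).
θ = 78°, so P = cos²(39°) ≈ 0.604.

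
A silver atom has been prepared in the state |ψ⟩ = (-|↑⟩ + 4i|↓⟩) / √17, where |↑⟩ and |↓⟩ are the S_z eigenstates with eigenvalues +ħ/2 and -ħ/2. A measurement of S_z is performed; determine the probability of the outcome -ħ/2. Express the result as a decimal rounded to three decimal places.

0.941

The -ħ/2 outcome corresponds to |↓⟩. Its amplitude in |ψ⟩ is 4i/√17.
P = |4i|² / 17 = 16/17.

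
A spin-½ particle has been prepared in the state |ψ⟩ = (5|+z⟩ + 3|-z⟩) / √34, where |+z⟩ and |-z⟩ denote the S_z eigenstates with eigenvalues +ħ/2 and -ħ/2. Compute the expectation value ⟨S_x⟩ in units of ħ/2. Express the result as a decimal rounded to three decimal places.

⟨σ_x⟩ = 2 Re(a* b)/(|a|²+|b|²) with a = 5, b = 3.
a* b = 15, so ⟨σ_x⟩ = 30/34.
⟨S_x⟩ = (ħ/2)·⟨σ_x⟩.

0.882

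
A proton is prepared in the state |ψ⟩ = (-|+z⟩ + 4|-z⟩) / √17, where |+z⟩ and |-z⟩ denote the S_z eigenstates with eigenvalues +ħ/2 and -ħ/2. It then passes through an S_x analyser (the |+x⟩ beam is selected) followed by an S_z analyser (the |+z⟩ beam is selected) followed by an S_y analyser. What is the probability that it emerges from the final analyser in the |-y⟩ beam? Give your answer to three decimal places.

First analyser (S_x): P(|+x⟩) = |⟨+x|ψ⟩|² = 9/34.
After stage 1 the state is |+x⟩; P(|+z⟩) = |⟨+z|+x⟩|² = 1/2.
After stage 2 the state is |+z⟩; P(|-y⟩) = |⟨-y|+z⟩|² = 1/2.
Joint probability = 9/34 × 1/2 × 1/2 = 0.066.

0.066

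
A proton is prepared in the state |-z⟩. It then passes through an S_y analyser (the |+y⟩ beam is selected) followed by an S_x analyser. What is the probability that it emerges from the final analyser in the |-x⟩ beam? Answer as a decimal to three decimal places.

First analyser (S_y): from |-z⟩, P(|+y⟩) = 1/2.
After stage 1 the state is |+y⟩; P(|-x⟩) = |⟨-x|+y⟩|² = 1/2.
Joint probability = 1/2 × 1/2 = 0.250.

0.250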